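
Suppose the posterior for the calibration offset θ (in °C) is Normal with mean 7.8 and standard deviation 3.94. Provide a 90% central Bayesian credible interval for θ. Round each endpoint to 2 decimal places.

[1.32, 14.28]

The posterior is symmetric, so the 90% equal-tailed interval is θ = 7.8 ± z·3.94 with z = 1.645.
Half-width: 1.645 × 3.94 = 6.48.
7.8 − 6.48 = 1.32; 7.8 + 6.48 = 14.28.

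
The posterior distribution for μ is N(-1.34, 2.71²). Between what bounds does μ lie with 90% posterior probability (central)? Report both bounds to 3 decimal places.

[-5.798, 3.118]

The posterior is symmetric, so the 90% equal-tailed interval is μ = -1.34 ± z·2.71 with z = 1.645.
Half-width: 1.645 × 2.71 = 4.458.
-1.34 − 4.458 = -5.798; -1.34 + 4.458 = 3.118.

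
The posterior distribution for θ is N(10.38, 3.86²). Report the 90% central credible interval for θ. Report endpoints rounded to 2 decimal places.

The posterior is symmetric, so the 90% equal-tailed interval is θ = 10.38 ± z·3.86 with z = 1.645.
Half-width: 1.645 × 3.86 = 6.35.
10.38 − 6.35 = 4.03; 10.38 + 6.35 = 16.73.

[4.03, 16.73]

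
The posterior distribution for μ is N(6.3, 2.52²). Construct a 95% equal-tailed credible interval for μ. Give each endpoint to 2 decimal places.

The posterior is symmetric, so the 95% equal-tailed interval is μ = 6.3 ± z·2.52 with z = 1.960.
Half-width: 1.960 × 2.52 = 4.94.
6.3 − 4.94 = 1.36; 6.3 + 4.94 = 11.24.

[1.36, 11.24]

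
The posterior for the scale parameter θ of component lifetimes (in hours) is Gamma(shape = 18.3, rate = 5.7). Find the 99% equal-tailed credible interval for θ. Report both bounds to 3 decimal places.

[1.606, 5.470]

Posterior: Gamma(shape 18.3, rate 5.7).
Equal-tailed 99% interval: Gamma(18.3, 5.7) quantiles at 0.005 and 0.995.
Posterior mean ≈ 3.211, SD ≈ 0.750; a Normal approximation gives roughly [1.277, 5.144].
Exact: lower = 1.606; upper = 5.470.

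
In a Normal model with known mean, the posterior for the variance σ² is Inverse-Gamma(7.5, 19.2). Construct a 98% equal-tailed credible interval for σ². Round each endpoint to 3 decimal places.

Inverse-Gamma(7.5, 19.2) quantiles: F⁻¹(0.01) and F⁻¹(0.99).
Equivalently, 1/σ² ~ Gamma(7.5, rate = 19.2); invert its 0.99 and 0.01 quantiles.
Posterior mean ≈ 2.954, SD ≈ 1.260; a Normal approximation gives roughly [0.024, 5.884].
Exact: lower = 1.256; upper = 7.343.

[1.256, 7.343]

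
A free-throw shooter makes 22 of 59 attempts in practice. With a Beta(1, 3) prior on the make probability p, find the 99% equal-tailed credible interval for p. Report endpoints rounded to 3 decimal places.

Posterior: Beta(1+22, 3+37) = Beta(23, 40).
Equal-tailed 99% interval: the 0.005 and 0.995 quantiles of Beta(23, 40).
Posterior mean ≈ 0.365, SD ≈ 0.060; a Normal approximation gives roughly [0.210, 0.520].
Exact: F⁻¹(0.005) = 0.220; F⁻¹(0.995) = 0.526.

[0.220, 0.526]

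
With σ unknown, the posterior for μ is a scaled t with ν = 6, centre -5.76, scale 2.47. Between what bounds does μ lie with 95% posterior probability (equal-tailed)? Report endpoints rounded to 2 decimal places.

The t_6 distribution is symmetric; the 95% interval is -5.76 ± t·2.47 with t_{0.975,6} = 2.447.
Half-width: 2.447 × 2.47 = 6.04.
-5.76 − 6.04 = -11.80; -5.76 + 6.04 = 0.28.

[-11.80, 0.28]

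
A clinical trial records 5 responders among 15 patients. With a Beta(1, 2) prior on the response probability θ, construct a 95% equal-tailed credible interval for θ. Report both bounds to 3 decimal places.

Posterior: Beta(1+5, 2+10) = Beta(6, 12).
Equal-tailed 95% interval: the 0.025 and 0.975 quantiles of Beta(6, 12).
Posterior mean ≈ 0.333, SD ≈ 0.108; a Normal approximation gives roughly [0.121, 0.545].
Exact: F⁻¹(0.025) = 0.142; F⁻¹(0.975) = 0.560.

[0.142, 0.560]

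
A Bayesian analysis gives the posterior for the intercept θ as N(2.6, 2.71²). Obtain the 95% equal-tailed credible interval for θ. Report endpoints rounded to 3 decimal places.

The posterior is symmetric, so the 95% equal-tailed interval is θ = 2.6 ± z·2.71 with z = 1.960.
Half-width: 1.960 × 2.71 = 5.312.
2.6 − 5.312 = -2.712; 2.6 + 5.312 = 7.912.

[-2.712, 7.912]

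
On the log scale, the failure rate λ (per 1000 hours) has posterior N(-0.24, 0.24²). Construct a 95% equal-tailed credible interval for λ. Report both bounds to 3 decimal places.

[0.491, 1.259]

On the log scale the 95% interval is -0.24 ± 1.960 × 0.24 = [-0.7104, 0.2304].
Exponentiate: [e^-0.7104, e^0.2304] = [0.491, 1.259].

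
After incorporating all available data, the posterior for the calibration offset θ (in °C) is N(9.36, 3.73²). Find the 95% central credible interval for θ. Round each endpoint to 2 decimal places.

The posterior is symmetric, so the 95% equal-tailed interval is θ = 9.36 ± z·3.73 with z = 1.960.
Half-width: 1.960 × 3.73 = 7.31.
9.36 − 7.31 = 2.05; 9.36 + 7.31 = 16.67.

[2.05, 16.67]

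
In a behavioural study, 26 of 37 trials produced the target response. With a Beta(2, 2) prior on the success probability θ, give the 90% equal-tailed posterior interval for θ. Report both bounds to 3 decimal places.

[0.560, 0.796]

Posterior: Beta(2+26, 2+11) = Beta(28, 13).
Equal-tailed 90% interval: the 0.05 and 0.95 quantiles of Beta(28, 13).
Posterior mean ≈ 0.683, SD ≈ 0.072; a Normal approximation gives roughly [0.565, 0.801].
Exact: F⁻¹(0.05) = 0.560; F⁻¹(0.95) = 0.796.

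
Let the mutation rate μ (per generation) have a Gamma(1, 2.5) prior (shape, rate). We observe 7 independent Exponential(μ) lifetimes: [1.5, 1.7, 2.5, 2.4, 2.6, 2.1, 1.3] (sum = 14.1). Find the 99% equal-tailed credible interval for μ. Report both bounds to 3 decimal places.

Posterior: Gamma(1+7, 2.5+14.1) = Gamma(8, 16.6) (shape, rate).
Equal-tailed 99% interval: Gamma(8, 16.6) quantiles at 0.005 and 0.995.
Posterior mean ≈ 0.482, SD ≈ 0.170; a Normal approximation gives roughly [0.043, 0.921].
Exact: lower = 0.155; upper = 1.032.

[0.155, 1.032]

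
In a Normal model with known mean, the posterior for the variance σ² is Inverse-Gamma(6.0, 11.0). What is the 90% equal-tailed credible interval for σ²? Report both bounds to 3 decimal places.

[1.046, 4.210]

Inverse-Gamma(6.0, 11.0) quantiles: F⁻¹(0.05) and F⁻¹(0.95).
Equivalently, 1/σ² ~ Gamma(6.0, rate = 11.0); invert its 0.95 and 0.05 quantiles.
Posterior mean ≈ 2.200, SD ≈ 1.100; a Normal approximation gives roughly [0.391, 4.009].
Exact: lower = 1.046; upper = 4.210.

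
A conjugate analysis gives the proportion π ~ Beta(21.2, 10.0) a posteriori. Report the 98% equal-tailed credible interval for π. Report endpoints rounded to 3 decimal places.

Posterior: Beta(21.2, 10.0).
Equal-tailed 98% interval: the 0.01 and 0.99 quantiles of Beta(21.2, 10.0).
Posterior mean ≈ 0.679, SD ≈ 0.082; a Normal approximation gives roughly [0.488, 0.871].
Exact: F⁻¹(0.01) = 0.475; F⁻¹(0.99) = 0.850.

[0.475, 0.850]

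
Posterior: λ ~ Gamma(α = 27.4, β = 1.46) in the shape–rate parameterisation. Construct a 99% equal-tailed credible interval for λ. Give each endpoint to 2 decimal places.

Posterior: Gamma(shape 27.4, rate 1.46).
Equal-tailed 99% interval: Gamma(27.4, 1.46) quantiles at 0.005 and 0.995.
Posterior mean ≈ 18.77, SD ≈ 3.59; a Normal approximation gives roughly [9.53, 28.00].
Exact: lower = 10.82; upper = 29.28.

[10.82, 29.28]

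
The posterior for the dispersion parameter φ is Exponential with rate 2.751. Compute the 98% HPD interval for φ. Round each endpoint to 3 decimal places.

[0.000, 1.422]

The exponential density is strictly decreasing on [0, ∞), so the HPD interval is anchored at 0: [0, q] with P(φ ≤ q) = 0.98.
q = −ln(1 − 0.98) / 2.751 = 3.9120 / 2.751 = 1.422.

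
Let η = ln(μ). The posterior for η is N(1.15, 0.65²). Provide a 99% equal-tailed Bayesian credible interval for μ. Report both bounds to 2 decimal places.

[0.59, 16.85]

On the log scale the 99% interval is 1.15 ± 2.576 × 0.65 = [-0.5243, 2.8243].
Exponentiate: [e^-0.5243, e^2.8243] = [0.59, 16.85].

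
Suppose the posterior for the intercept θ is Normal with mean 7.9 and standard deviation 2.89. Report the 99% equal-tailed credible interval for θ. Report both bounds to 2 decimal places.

[0.46, 15.34]

The posterior is symmetric, so the 99% equal-tailed interval is θ = 7.9 ± z·2.89 with z = 2.576.
Half-width: 2.576 × 2.89 = 7.44.
7.9 − 7.44 = 0.46; 7.9 + 7.44 = 15.34.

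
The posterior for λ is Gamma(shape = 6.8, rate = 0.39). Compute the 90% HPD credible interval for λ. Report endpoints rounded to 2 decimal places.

[6.80, 27.68]

The posterior is unimodal and skewed, so the HPD interval has equal density at both endpoints and is the shortest 90% interval.
Solving f(6.80) = f(27.68) with F(27.68) − F(6.80) = 0.90 gives [6.80, 27.68].
For comparison, the equal-tailed interval is [8.07, 29.69]; the HPD is narrower and shifted toward the mode.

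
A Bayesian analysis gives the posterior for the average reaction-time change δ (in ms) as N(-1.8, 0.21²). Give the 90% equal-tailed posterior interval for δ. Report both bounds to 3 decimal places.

The posterior is symmetric, so the 90% equal-tailed interval is δ = -1.8 ± z·0.21 with z = 1.645.
Half-width: 1.645 × 0.21 = 0.345.
-1.8 − 0.345 = -2.145; -1.8 + 0.345 = -1.455.

[-2.145, -1.455]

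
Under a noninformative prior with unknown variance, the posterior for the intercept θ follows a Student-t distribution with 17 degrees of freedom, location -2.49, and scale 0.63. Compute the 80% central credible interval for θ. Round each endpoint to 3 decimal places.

The t_17 distribution is symmetric; the 80% interval is -2.49 ± t·0.63 with t_{0.9,17} = 1.333.
Half-width: 1.333 × 0.63 = 0.840.
-2.49 − 0.840 = -3.330; -2.49 + 0.840 = -1.650.

[-3.330, -1.650]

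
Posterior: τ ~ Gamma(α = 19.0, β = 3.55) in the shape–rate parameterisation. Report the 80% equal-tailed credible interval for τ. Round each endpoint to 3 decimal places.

[3.851, 6.974]

Posterior: Gamma(shape 19.0, rate 3.55).
Equal-tailed 80% interval: Gamma(19.0, 3.55) quantiles at 0.1 and 0.9.
Posterior mean ≈ 5.352, SD ≈ 1.228; a Normal approximation gives roughly [3.779, 6.926].
Exact: lower = 3.851; upper = 6.974.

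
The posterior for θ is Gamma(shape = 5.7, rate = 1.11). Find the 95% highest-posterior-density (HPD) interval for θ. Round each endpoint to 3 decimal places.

The posterior is unimodal and skewed, so the HPD interval has equal density at both endpoints and is the shortest 95% interval.
Solving f(1.431) = f(9.404) with F(9.404) − F(1.431) = 0.95 gives [1.431, 9.404].
For comparison, the equal-tailed interval is [1.824, 10.130]; the HPD is narrower and shifted toward the mode.

[1.431, 9.404]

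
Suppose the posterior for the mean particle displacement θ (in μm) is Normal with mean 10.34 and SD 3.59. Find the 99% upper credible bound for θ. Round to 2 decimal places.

Need U with P(θ ≤ U) = 0.99: U = 10.34 + z_{0.01}·3.59.
z = 2.326; U = 10.34 + 2.326 × 3.59 = 18.69.

18.69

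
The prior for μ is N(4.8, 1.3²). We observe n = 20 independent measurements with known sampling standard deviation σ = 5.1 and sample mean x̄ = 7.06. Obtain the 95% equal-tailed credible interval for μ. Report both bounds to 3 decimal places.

[4.397, 7.757]

Posterior precision = 1/1.3² + 20/5.1² = 0.5917 + 0.7689 = 1.3607, so posterior SD = 0.8573.
Posterior mean = (4.8/1.3² + 20·7.06/5.1²) / 1.3607 = 6.0772.
Interval: 6.0772 ± 1.960 × 0.8573 → [4.397, 7.757].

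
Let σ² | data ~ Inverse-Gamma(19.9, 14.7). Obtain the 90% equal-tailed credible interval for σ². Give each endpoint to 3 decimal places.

Inverse-Gamma(19.9, 14.7) quantiles: F⁻¹(0.05) and F⁻¹(0.95).
Equivalently, 1/σ² ~ Gamma(19.9, rate = 14.7); invert its 0.95 and 0.05 quantiles.
Posterior mean ≈ 0.778, SD ≈ 0.184; a Normal approximation gives roughly [0.475, 1.080].
Exact: lower = 0.530; upper = 1.116.

[0.530, 1.116]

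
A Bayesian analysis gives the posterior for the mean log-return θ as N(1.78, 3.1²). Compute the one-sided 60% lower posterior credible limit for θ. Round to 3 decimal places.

0.995

Need L with P(θ ≥ L) = 0.60: L = 1.78 − z_{0.4}·3.1.
z = 0.253; L = 1.78 − 0.253 × 3.1 = 0.995.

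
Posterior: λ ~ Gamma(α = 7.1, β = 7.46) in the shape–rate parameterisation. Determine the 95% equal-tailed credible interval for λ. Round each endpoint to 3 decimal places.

Posterior: Gamma(shape 7.1, rate 7.46).
Equal-tailed 95% interval: Gamma(7.1, 7.46) quantiles at 0.025 and 0.975.
Posterior mean ≈ 0.952, SD ≈ 0.357; a Normal approximation gives roughly [0.252, 1.652].
Exact: lower = 0.386; upper = 1.769.

[0.386, 1.769]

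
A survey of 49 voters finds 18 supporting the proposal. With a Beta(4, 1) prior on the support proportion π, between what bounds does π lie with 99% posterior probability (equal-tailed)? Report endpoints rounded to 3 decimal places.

[0.246, 0.582]

Posterior: Beta(4+18, 1+31) = Beta(22, 32).
Equal-tailed 99% interval: the 0.005 and 0.995 quantiles of Beta(22, 32).
Posterior mean ≈ 0.407, SD ≈ 0.066; a Normal approximation gives roughly [0.237, 0.578].
Exact: F⁻¹(0.005) = 0.246; F⁻¹(0.995) = 0.582.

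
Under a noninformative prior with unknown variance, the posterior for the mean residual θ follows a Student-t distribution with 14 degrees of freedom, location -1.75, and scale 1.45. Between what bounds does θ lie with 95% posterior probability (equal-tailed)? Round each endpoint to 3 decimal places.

[-4.860, 1.360]

The t_14 distribution is symmetric; the 95% interval is -1.75 ± t·1.45 with t_{0.975,14} = 2.145.
Half-width: 2.145 × 1.45 = 3.110.
-1.75 − 3.110 = -4.860; -1.75 + 3.110 = 1.360.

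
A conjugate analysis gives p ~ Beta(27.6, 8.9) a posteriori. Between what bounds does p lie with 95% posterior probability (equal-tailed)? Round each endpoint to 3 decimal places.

[0.607, 0.879]

Posterior: Beta(27.6, 8.9).
Equal-tailed 95% interval: the 0.025 and 0.975 quantiles of Beta(27.6, 8.9).
Posterior mean ≈ 0.756, SD ≈ 0.070; a Normal approximation gives roughly [0.619, 0.894].
Exact: F⁻¹(0.025) = 0.607; F⁻¹(0.975) = 0.879.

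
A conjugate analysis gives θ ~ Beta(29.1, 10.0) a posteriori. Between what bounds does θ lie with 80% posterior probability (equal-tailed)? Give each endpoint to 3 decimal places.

Posterior: Beta(29.1, 10.0).
Equal-tailed 80% interval: the 0.1 and 0.9 quantiles of Beta(29.1, 10.0).
Posterior mean ≈ 0.744, SD ≈ 0.069; a Normal approximation gives roughly [0.656, 0.833].
Exact: F⁻¹(0.1) = 0.653; F⁻¹(0.9) = 0.830.

[0.653, 0.830]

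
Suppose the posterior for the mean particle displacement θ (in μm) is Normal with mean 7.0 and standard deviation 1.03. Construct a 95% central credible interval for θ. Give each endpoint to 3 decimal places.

The posterior is symmetric, so the 95% equal-tailed interval is θ = 7.0 ± z·1.03 with z = 1.960.
Half-width: 1.960 × 1.03 = 2.019.
7.0 − 2.019 = 4.981; 7.0 + 2.019 = 9.019.

[4.981, 9.019]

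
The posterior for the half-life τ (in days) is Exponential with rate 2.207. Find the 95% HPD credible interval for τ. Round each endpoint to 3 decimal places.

The exponential density is strictly decreasing on [0, ∞), so the HPD interval is anchored at 0: [0, q] with P(τ ≤ q) = 0.95.
q = −ln(1 − 0.95) / 2.207 = 2.9957 / 2.207 = 1.357.

[0.000, 1.357]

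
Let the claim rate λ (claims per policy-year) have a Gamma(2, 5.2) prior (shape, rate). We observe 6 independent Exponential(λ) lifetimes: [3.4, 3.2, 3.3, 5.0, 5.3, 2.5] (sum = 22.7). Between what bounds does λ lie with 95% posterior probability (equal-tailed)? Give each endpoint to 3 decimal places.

Posterior: Gamma(2+6, 5.2+22.7) = Gamma(8, 27.9) (shape, rate).
Equal-tailed 95% interval: Gamma(8, 27.9) quantiles at 0.025 and 0.975.
Posterior mean ≈ 0.287, SD ≈ 0.101; a Normal approximation gives roughly [0.088, 0.485].
Exact: lower = 0.124; upper = 0.517.

[0.124, 0.517]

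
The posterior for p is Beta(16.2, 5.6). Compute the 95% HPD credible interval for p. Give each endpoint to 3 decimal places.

[0.563, 0.911]

The posterior is unimodal and skewed, so the HPD interval has equal density at both endpoints and is the shortest 95% interval.
Solving f(0.563) = f(0.911) with F(0.911) − F(0.563) = 0.95 gives [0.563, 0.911].
For comparison, the equal-tailed interval is [0.545, 0.899]; the HPD is narrower and shifted toward the mode.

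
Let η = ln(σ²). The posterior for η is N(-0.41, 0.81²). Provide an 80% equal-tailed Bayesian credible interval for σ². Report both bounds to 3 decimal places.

On the log scale the 80% interval is -0.41 ± 1.282 × 0.81 = [-1.4481, 0.6281].
Exponentiate: [e^-1.4481, e^0.6281] = [0.235, 1.874].

[0.235, 1.874]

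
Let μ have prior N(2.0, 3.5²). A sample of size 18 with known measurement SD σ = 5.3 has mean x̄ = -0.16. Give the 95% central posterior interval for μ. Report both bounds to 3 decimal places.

Posterior precision = 1/3.5² + 18/5.3² = 0.0816 + 0.6408 = 0.7224, so posterior SD = 1.1765.
Posterior mean = (2.0/3.5² + 18·-0.16/5.3²) / 0.7224 = 0.0841.
Interval: 0.0841 ± 1.960 × 1.1765 → [-2.222, 2.390].

[-2.222, 2.390]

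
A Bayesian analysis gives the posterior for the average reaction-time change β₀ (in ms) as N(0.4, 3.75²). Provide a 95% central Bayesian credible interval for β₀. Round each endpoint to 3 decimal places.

[-6.950, 7.750]

The posterior is symmetric, so the 95% equal-tailed interval is β₀ = 0.4 ± z·3.75 with z = 1.960.
Half-width: 1.960 × 3.75 = 7.350.
0.4 − 7.350 = -6.950; 0.4 + 7.350 = 7.750.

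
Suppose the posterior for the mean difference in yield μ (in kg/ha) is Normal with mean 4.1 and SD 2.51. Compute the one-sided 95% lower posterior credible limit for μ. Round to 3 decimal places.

Need L with P(μ ≥ L) = 0.95: L = 4.1 − z_{0.05}·2.51.
z = 1.645; L = 4.1 − 1.645 × 2.51 = -0.029.

-0.029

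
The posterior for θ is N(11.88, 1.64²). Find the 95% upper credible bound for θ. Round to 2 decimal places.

14.58

Need U with P(θ ≤ U) = 0.95: U = 11.88 + z_{0.05}·1.64.
z = 1.645; U = 11.88 + 1.645 × 1.64 = 14.58.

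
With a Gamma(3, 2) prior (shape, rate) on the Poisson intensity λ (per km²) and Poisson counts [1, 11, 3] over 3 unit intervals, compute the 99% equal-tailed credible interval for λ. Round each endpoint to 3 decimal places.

Posterior: Gamma(3+15, 2+3) = Gamma(18, 5) (shape, rate).
Equal-tailed 99% interval: Gamma(18, 5) quantiles at 0.005 and 0.995.
Posterior mean ≈ 3.600, SD ≈ 0.849; a Normal approximation gives roughly [1.414, 5.786].
Exact: lower = 1.789; upper = 6.158.

[1.789, 6.158]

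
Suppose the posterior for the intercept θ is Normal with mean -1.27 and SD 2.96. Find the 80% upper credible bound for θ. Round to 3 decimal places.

Need U with P(θ ≤ U) = 0.80: U = -1.27 + z_{0.2}·2.96.
z = 0.842; U = -1.27 + 0.842 × 2.96 = 1.221.

1.221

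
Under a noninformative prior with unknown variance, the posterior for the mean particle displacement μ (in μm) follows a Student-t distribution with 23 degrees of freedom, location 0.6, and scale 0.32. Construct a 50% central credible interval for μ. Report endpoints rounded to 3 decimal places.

The t_23 distribution is symmetric; the 50% interval is 0.6 ± t·0.32 with t_{0.75,23} = 0.685.
Half-width: 0.685 × 0.32 = 0.219.
0.6 − 0.219 = 0.381; 0.6 + 0.219 = 0.819.

[0.381, 0.819]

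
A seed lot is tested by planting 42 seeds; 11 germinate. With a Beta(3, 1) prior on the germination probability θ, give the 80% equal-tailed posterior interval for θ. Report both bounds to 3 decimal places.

[0.220, 0.393]

Posterior: Beta(3+11, 1+31) = Beta(14, 32).
Equal-tailed 80% interval: the 0.1 and 0.9 quantiles of Beta(14, 32).
Posterior mean ≈ 0.304, SD ≈ 0.067; a Normal approximation gives roughly [0.218, 0.390].
Exact: F⁻¹(0.1) = 0.220; F⁻¹(0.9) = 0.393.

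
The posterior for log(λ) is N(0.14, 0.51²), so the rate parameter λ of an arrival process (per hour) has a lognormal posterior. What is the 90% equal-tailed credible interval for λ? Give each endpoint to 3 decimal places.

On the log scale the 90% interval is 0.14 ± 1.645 × 0.51 = [-0.6989, 0.9789].
Exponentiate: [e^-0.6989, e^0.9789] = [0.497, 2.661].

[0.497, 2.661]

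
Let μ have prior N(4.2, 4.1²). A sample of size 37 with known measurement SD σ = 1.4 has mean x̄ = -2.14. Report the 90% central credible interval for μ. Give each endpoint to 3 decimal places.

[-2.498, -1.742]

Posterior precision = 1/4.1² + 37/1.4² = 0.0595 + 18.8776 = 18.9370, so posterior SD = 0.2298.
Posterior mean = (4.2/4.1² + 37·-2.14/1.4²) / 18.9370 = -2.1201.
Interval: -2.1201 ± 1.645 × 0.2298 → [-2.498, -1.742].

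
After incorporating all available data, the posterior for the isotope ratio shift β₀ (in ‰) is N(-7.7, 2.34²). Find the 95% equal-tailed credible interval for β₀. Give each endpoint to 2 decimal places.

[-12.29, -3.11]

The posterior is symmetric, so the 95% equal-tailed interval is β₀ = -7.7 ± z·2.34 with z = 1.960.
Half-width: 1.960 × 2.34 = 4.59.
-7.7 − 4.59 = -12.29; -7.7 + 4.59 = -3.11.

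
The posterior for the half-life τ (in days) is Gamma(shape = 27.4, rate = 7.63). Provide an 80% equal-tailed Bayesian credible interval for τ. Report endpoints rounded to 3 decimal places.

Posterior: Gamma(shape 27.4, rate 7.63).
Equal-tailed 80% interval: Gamma(27.4, 7.63) quantiles at 0.1 and 0.9.
Posterior mean ≈ 3.591, SD ≈ 0.686; a Normal approximation gives roughly [2.712, 4.470].
Exact: lower = 2.745; upper = 4.494.

[2.745, 4.494]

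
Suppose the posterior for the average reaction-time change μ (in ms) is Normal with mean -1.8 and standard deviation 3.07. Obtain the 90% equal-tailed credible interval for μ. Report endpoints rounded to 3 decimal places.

The posterior is symmetric, so the 90% equal-tailed interval is μ = -1.8 ± z·3.07 with z = 1.645.
Half-width: 1.645 × 3.07 = 5.050.
-1.8 − 5.050 = -6.850; -1.8 + 5.050 = 3.250.

[-6.850, 3.250]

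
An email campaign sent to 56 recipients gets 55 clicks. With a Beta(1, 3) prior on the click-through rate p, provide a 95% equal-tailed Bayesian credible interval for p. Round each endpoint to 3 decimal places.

[0.859, 0.981]

Posterior: Beta(1+55, 3+1) = Beta(56, 4).
Equal-tailed 95% interval: the 0.025 and 0.975 quantiles of Beta(56, 4).
Posterior mean ≈ 0.933, SD ≈ 0.032; a Normal approximation gives roughly [0.871, 0.996].
Exact: F⁻¹(0.025) = 0.859; F⁻¹(0.975) = 0.981.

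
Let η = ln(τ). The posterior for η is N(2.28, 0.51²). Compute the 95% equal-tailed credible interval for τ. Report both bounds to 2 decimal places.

On the log scale the 95% interval is 2.28 ± 1.960 × 0.51 = [1.2804, 3.2796].
Exponentiate: [e^1.2804, e^3.2796] = [3.60, 26.56].

[3.60, 26.56]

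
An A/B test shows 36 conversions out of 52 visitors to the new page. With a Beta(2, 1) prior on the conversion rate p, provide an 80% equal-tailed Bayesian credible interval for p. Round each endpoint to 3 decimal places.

Posterior: Beta(2+36, 1+16) = Beta(38, 17).
Equal-tailed 80% interval: the 0.1 and 0.9 quantiles of Beta(38, 17).
Posterior mean ≈ 0.691, SD ≈ 0.062; a Normal approximation gives roughly [0.612, 0.770].
Exact: F⁻¹(0.1) = 0.610; F⁻¹(0.9) = 0.769.

[0.610, 0.769]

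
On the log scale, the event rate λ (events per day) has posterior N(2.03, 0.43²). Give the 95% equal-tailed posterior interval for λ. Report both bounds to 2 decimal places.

On the log scale the 95% interval is 2.03 ± 1.960 × 0.43 = [1.1872, 2.8728].
Exponentiate: [e^1.1872, e^2.8728] = [3.28, 17.69].

[3.28, 17.69]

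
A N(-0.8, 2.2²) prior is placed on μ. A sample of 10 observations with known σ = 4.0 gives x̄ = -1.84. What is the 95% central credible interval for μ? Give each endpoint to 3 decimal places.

[-3.731, 0.568]

Posterior precision = 1/2.2² + 10/4.0² = 0.2066 + 0.6250 = 0.8316, so posterior SD = 1.0966.
Posterior mean = (-0.8/2.2² + 10·-1.84/4.0²) / 0.8316 = -1.5816.
Interval: -1.5816 ± 1.960 × 1.0966 → [-3.731, 0.568].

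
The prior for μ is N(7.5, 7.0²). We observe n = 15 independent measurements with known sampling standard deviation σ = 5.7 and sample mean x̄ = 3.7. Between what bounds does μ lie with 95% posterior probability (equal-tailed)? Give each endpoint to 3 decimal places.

Posterior precision = 1/7.0² + 15/5.7² = 0.0204 + 0.4617 = 0.4821, so posterior SD = 1.4402.
Posterior mean = (7.5/7.0² + 15·3.7/5.7²) / 0.4821 = 3.8609.
Interval: 3.8609 ± 1.960 × 1.4402 → [1.038, 6.684].

[1.038, 6.684]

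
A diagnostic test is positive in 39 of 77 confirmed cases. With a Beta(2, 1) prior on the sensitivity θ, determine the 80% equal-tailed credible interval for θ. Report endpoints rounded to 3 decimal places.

[0.441, 0.584]

Posterior: Beta(2+39, 1+38) = Beta(41, 39).
Equal-tailed 80% interval: the 0.1 and 0.9 quantiles of Beta(41, 39).
Posterior mean ≈ 0.512, SD ≈ 0.056; a Normal approximation gives roughly [0.441, 0.584].
Exact: F⁻¹(0.1) = 0.441; F⁻¹(0.9) = 0.584.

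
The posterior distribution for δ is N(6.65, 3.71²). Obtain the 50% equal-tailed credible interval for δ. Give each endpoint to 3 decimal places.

The posterior is symmetric, so the 50% equal-tailed interval is δ = 6.65 ± z·3.71 with z = 0.674.
Half-width: 0.674 × 3.71 = 2.502.
6.65 − 2.502 = 4.148; 6.65 + 2.502 = 9.152.

[4.148, 9.152]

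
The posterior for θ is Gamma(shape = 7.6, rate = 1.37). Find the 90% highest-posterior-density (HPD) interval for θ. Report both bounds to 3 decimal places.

[2.330, 8.649]

The posterior is unimodal and skewed, so the HPD interval has equal density at both endpoints and is the shortest 90% interval.
Solving f(2.330) = f(8.649) with F(8.649) − F(2.330) = 0.90 gives [2.330, 8.649].
For comparison, the equal-tailed interval is [2.701, 9.218]; the HPD is narrower and shifted toward the mode.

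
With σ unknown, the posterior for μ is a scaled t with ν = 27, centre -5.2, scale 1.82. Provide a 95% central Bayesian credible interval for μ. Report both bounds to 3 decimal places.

[-8.934, -1.466]

The t_27 distribution is symmetric; the 95% interval is -5.2 ± t·1.82 with t_{0.975,27} = 2.052.
Half-width: 2.052 × 1.82 = 3.734.
-5.2 − 3.734 = -8.934; -5.2 + 3.734 = -1.466.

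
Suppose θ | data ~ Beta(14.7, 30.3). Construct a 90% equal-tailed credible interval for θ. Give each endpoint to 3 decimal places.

Posterior: Beta(14.7, 30.3).
Equal-tailed 90% interval: the 0.05 and 0.95 quantiles of Beta(14.7, 30.3).
Posterior mean ≈ 0.327, SD ≈ 0.069; a Normal approximation gives roughly [0.213, 0.440].
Exact: F⁻¹(0.05) = 0.217; F⁻¹(0.95) = 0.445.

[0.217, 0.445]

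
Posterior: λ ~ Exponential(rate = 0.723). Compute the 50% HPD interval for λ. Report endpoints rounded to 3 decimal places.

[0.000, 0.959]

The exponential density is strictly decreasing on [0, ∞), so the HPD interval is anchored at 0: [0, q] with P(λ ≤ q) = 0.50.
q = −ln(1 − 0.50) / 0.723 = 0.6931 / 0.723 = 0.959.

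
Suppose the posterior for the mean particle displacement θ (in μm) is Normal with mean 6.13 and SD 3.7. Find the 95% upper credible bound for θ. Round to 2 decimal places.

Need U with P(θ ≤ U) = 0.95: U = 6.13 + z_{0.05}·3.7.
z = 1.645; U = 6.13 + 1.645 × 3.7 = 12.22.

12.22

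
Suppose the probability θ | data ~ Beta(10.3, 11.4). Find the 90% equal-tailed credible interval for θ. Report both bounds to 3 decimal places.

Posterior: Beta(10.3, 11.4).
Equal-tailed 90% interval: the 0.05 and 0.95 quantiles of Beta(10.3, 11.4).
Posterior mean ≈ 0.475, SD ≈ 0.105; a Normal approximation gives roughly [0.302, 0.647].
Exact: F⁻¹(0.05) = 0.303; F⁻¹(0.95) = 0.649.

[0.303, 0.649]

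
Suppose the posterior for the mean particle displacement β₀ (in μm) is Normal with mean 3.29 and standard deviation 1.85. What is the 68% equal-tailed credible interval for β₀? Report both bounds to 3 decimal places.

[1.450, 5.130]

The posterior is symmetric, so the 68% equal-tailed interval is β₀ = 3.29 ± z·1.85 with z = 0.994.
Half-width: 0.994 × 1.85 = 1.840.
3.29 − 1.840 = 1.450; 3.29 + 1.840 = 5.130.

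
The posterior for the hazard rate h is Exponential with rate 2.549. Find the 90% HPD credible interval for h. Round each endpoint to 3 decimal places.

[0.000, 0.903]

The exponential density is strictly decreasing on [0, ∞), so the HPD interval is anchored at 0: [0, q] with P(h ≤ q) = 0.90.
q = −ln(1 − 0.90) / 2.549 = 2.3026 / 2.549 = 0.903.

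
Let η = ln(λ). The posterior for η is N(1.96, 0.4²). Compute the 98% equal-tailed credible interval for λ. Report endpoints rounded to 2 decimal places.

[2.80, 18.00]

On the log scale the 98% interval is 1.96 ± 2.326 × 0.4 = [1.0295, 2.8905].
Exponentiate: [e^1.0295, e^2.8905] = [2.80, 18.00].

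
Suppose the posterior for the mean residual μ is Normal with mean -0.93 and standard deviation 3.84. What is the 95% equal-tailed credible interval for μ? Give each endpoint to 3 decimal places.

The posterior is symmetric, so the 95% equal-tailed interval is μ = -0.93 ± z·3.84 with z = 1.960.
Half-width: 1.960 × 3.84 = 7.526.
-0.93 − 7.526 = -8.456; -0.93 + 7.526 = 6.596.

[-8.456, 6.596]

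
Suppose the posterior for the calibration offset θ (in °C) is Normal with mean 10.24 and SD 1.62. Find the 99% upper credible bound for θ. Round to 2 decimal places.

14.01

Need U with P(θ ≤ U) = 0.99: U = 10.24 + z_{0.01}·1.62.
z = 2.326; U = 10.24 + 2.326 × 1.62 = 14.01.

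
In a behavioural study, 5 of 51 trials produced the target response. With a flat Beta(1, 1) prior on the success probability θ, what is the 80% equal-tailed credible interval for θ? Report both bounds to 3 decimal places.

[0.062, 0.171]

Posterior: Beta(1+5, 1+46) = Beta(6, 47).
Equal-tailed 80% interval: the 0.1 and 0.9 quantiles of Beta(6, 47).
Posterior mean ≈ 0.113, SD ≈ 0.043; a Normal approximation gives roughly [0.058, 0.168].
Exact: F⁻¹(0.1) = 0.062; F⁻¹(0.9) = 0.171.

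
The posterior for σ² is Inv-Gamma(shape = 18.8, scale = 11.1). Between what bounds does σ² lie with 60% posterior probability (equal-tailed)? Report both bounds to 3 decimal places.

[0.497, 0.736]

Inverse-Gamma(18.8, 11.1) quantiles: F⁻¹(0.2) and F⁻¹(0.8).
Equivalently, 1/σ² ~ Gamma(18.8, rate = 11.1); invert its 0.8 and 0.2 quantiles.
Posterior mean ≈ 0.624, SD ≈ 0.152; a Normal approximation gives roughly [0.496, 0.752].
Exact: lower = 0.497; upper = 0.736.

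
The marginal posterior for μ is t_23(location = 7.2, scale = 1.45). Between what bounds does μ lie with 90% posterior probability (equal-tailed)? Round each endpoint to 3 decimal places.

The t_23 distribution is symmetric; the 90% interval is 7.2 ± t·1.45 with t_{0.95,23} = 1.714.
Half-width: 1.714 × 1.45 = 2.485.
7.2 − 2.485 = 4.715; 7.2 + 2.485 = 9.685.

[4.715, 9.685]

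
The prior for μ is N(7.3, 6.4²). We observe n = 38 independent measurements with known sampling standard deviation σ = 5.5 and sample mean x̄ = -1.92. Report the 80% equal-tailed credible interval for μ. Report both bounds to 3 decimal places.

[-2.877, -0.612]

Posterior precision = 1/6.4² + 38/5.5² = 0.0244 + 1.2562 = 1.2806, so posterior SD = 0.8837.
Posterior mean = (7.3/6.4² + 38·-1.92/5.5²) / 1.2806 = -1.7442.
Interval: -1.7442 ± 1.282 × 0.8837 → [-2.877, -0.612].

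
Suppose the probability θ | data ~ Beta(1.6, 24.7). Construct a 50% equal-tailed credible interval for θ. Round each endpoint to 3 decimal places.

Posterior: Beta(1.6, 24.7).
Equal-tailed 50% interval: the 0.25 and 0.75 quantiles of Beta(1.6, 24.7).
Posterior mean ≈ 0.061, SD ≈ 0.046; a Normal approximation gives roughly [0.030, 0.092].
Exact: F⁻¹(0.25) = 0.027; F⁻¹(0.75) = 0.084.

[0.027, 0.084]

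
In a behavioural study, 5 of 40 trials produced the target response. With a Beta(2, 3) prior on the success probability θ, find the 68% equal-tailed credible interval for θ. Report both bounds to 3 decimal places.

Posterior: Beta(2+5, 3+35) = Beta(7, 38).
Equal-tailed 68% interval: the 0.16 and 0.84 quantiles of Beta(7, 38).
Posterior mean ≈ 0.156, SD ≈ 0.053; a Normal approximation gives roughly [0.102, 0.209].
Exact: F⁻¹(0.16) = 0.103; F⁻¹(0.84) = 0.209.

[0.103, 0.209]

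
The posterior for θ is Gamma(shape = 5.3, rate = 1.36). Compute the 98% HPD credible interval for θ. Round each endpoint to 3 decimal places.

[0.773, 8.265]

The posterior is unimodal and skewed, so the HPD interval has equal density at both endpoints and is the shortest 98% interval.
Solving f(0.773) = f(8.265) with F(8.265) − F(0.773) = 0.98 gives [0.773, 8.265].
For comparison, the equal-tailed interval is [1.049, 8.868]; the HPD is narrower and shifted toward the mode.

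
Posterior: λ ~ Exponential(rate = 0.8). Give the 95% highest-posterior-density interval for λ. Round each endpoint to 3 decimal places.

The exponential density is strictly decreasing on [0, ∞), so the HPD interval is anchored at 0: [0, q] with P(λ ≤ q) = 0.95.
q = −ln(1 − 0.95) / 0.8 = 2.9957 / 0.8 = 3.745.

[0.000, 3.745]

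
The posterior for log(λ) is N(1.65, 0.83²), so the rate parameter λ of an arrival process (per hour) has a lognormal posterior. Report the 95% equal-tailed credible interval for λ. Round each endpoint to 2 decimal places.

[1.02, 26.49]

On the log scale the 95% interval is 1.65 ± 1.960 × 0.83 = [0.0232, 3.2768].
Exponentiate: [e^0.0232, e^3.2768] = [1.02, 26.49].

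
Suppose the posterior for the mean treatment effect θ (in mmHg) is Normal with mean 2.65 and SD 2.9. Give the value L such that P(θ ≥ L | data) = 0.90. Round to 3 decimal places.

Need L with P(θ ≥ L) = 0.90: L = 2.65 − z_{0.1}·2.9.
z = 1.282; L = 2.65 − 1.282 × 2.9 = -1.066.

-1.066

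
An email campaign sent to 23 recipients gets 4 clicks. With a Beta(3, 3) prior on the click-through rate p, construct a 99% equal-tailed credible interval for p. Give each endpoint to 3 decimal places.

Posterior: Beta(3+4, 3+19) = Beta(7, 22).
Equal-tailed 99% interval: the 0.005 and 0.995 quantiles of Beta(7, 22).
Posterior mean ≈ 0.241, SD ≈ 0.078; a Normal approximation gives roughly [0.040, 0.443].
Exact: F⁻¹(0.005) = 0.079; F⁻¹(0.995) = 0.469.

[0.079, 0.469]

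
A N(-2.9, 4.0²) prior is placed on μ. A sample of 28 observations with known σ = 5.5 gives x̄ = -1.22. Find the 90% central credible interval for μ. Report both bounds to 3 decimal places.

Posterior precision = 1/4.0² + 28/5.5² = 0.0625 + 0.9256 = 0.9881, so posterior SD = 1.0060.
Posterior mean = (-2.9/4.0² + 28·-1.22/5.5²) / 0.9881 = -1.3263.
Interval: -1.3263 ± 1.645 × 1.0060 → [-2.981, 0.328].

[-2.981, 0.328]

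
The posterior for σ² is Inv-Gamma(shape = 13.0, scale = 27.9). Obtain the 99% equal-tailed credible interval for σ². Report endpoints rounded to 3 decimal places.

Inverse-Gamma(13.0, 27.9) quantiles: F⁻¹(0.005) and F⁻¹(0.995).
Equivalently, 1/σ² ~ Gamma(13.0, rate = 27.9); invert its 0.995 and 0.005 quantiles.
Posterior mean ≈ 2.325, SD ≈ 0.701; a Normal approximation gives roughly [0.519, 4.131].
Exact: lower = 1.156; upper = 5.000.

[1.156, 5.000]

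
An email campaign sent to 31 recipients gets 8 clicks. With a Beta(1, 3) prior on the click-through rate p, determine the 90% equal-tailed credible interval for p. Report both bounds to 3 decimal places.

Posterior: Beta(1+8, 3+23) = Beta(9, 26).
Equal-tailed 90% interval: the 0.05 and 0.95 quantiles of Beta(9, 26).
Posterior mean ≈ 0.257, SD ≈ 0.073; a Normal approximation gives roughly [0.137, 0.377].
Exact: F⁻¹(0.05) = 0.146; F⁻¹(0.95) = 0.385.

[0.146, 0.385]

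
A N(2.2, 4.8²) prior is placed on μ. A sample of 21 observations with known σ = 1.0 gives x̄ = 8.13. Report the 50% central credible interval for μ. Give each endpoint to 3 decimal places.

Posterior precision = 1/4.8² + 21/1.0² = 0.0434 + 21.0000 = 21.0434, so posterior SD = 0.2180.
Posterior mean = (2.2/4.8² + 21·8.13/1.0²) / 21.0434 = 8.1178.
Interval: 8.1178 ± 0.674 × 0.2180 → [7.971, 8.265].

[7.971, 8.265]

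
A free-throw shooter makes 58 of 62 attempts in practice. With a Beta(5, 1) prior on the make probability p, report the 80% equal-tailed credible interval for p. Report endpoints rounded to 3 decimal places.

[0.884, 0.963]

Posterior: Beta(5+58, 1+4) = Beta(63, 5).
Equal-tailed 80% interval: the 0.1 and 0.9 quantiles of Beta(63, 5).
Posterior mean ≈ 0.926, SD ≈ 0.031; a Normal approximation gives roughly [0.886, 0.967].
Exact: F⁻¹(0.1) = 0.884; F⁻¹(0.9) = 0.963.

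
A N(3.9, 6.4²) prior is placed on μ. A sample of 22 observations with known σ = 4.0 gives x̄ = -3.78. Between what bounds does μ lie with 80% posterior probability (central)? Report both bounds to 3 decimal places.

Posterior precision = 1/6.4² + 22/4.0² = 0.0244 + 1.3750 = 1.3994, so posterior SD = 0.8453.
Posterior mean = (3.9/6.4² + 22·-3.78/4.0²) / 1.3994 = -3.6460.
Interval: -3.6460 ± 1.282 × 0.8453 → [-4.729, -2.563].

[-4.729, -2.563]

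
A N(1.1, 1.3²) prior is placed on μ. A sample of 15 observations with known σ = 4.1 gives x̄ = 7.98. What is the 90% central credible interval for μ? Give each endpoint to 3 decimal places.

[3.887, 6.587]

Posterior precision = 1/1.3² + 15/4.1² = 0.5917 + 0.8923 = 1.4840, so posterior SD = 0.8209.
Posterior mean = (1.1/1.3² + 15·7.98/4.1²) / 1.4840 = 5.2368.
Interval: 5.2368 ± 1.645 × 0.8209 → [3.887, 6.587].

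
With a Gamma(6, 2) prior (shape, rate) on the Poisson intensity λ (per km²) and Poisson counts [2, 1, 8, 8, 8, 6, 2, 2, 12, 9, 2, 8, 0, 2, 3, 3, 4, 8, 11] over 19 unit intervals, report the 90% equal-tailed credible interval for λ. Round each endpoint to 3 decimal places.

[4.225, 5.829]

Posterior: Gamma(6+99, 2+19) = Gamma(105, 21) (shape, rate).
Equal-tailed 90% interval: Gamma(105, 21) quantiles at 0.05 and 0.95.
Posterior mean ≈ 5.000, SD ≈ 0.488; a Normal approximation gives roughly [4.197, 5.803].
Exact: lower = 4.225; upper = 5.829.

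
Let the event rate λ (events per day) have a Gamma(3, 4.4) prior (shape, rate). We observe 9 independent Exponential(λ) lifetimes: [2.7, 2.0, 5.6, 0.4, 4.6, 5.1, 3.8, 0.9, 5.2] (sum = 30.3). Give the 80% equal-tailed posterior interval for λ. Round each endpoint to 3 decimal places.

[0.226, 0.478]

Posterior: Gamma(3+9, 4.4+30.3) = Gamma(12, 34.7) (shape, rate).
Equal-tailed 80% interval: Gamma(12, 34.7) quantiles at 0.1 and 0.9.
Posterior mean ≈ 0.346, SD ≈ 0.100; a Normal approximation gives roughly [0.218, 0.474].
Exact: lower = 0.226; upper = 0.478.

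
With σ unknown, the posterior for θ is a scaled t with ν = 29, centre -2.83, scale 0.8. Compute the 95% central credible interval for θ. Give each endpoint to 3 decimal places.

The t_29 distribution is symmetric; the 95% interval is -2.83 ± t·0.8 with t_{0.975,29} = 2.045.
Half-width: 2.045 × 0.8 = 1.636.
-2.83 − 1.636 = -4.466; -2.83 + 1.636 = -1.194.

[-4.466, -1.194]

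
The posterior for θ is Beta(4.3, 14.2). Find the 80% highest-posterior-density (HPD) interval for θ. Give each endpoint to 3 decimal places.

The posterior is unimodal and skewed, so the HPD interval has equal density at both endpoints and is the shortest 80% interval.
Solving f(0.098) = f(0.338) with F(0.338) − F(0.098) = 0.80 gives [0.098, 0.338].
For comparison, the equal-tailed interval is [0.116, 0.362]; the HPD is narrower and shifted toward the mode.

[0.098, 0.338]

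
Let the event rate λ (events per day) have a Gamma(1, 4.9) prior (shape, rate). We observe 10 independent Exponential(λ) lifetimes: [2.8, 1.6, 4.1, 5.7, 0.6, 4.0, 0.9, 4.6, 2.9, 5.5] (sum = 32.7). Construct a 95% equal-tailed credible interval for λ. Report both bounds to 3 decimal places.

[0.146, 0.489]

Posterior: Gamma(1+10, 4.9+32.7) = Gamma(11, 37.6) (shape, rate).
Equal-tailed 95% interval: Gamma(11, 37.6) quantiles at 0.025 and 0.975.
Posterior mean ≈ 0.293, SD ≈ 0.088; a Normal approximation gives roughly [0.120, 0.465].
Exact: lower = 0.146; upper = 0.489.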